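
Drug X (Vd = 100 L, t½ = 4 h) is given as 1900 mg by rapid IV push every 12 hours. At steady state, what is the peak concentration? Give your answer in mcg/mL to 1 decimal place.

τ = 12 h = 3 half-lives, so f = (1/2)^3 = 0.125.
Accumulation ratio R = 1/(1 − f) = 1/0.875 = 8/7.
Single-dose peak C₀ = D/Vd = 1900/100 = 19 mcg/mL.
Steady-state peak Cmax,ss = C₀·R = 19 × 8/7 ≈ 21.714 mcg/mL.

21.7 mcg/mL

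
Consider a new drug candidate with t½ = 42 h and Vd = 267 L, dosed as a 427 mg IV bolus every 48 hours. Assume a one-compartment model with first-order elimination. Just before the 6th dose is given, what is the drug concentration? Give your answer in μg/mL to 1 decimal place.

f = (1/2)^(τ/t½) = (1/2)^(48/42) ≈ 0.4529.
C₀ = D/Vd = 427/267 ≈ 1.599 μg/mL.
Before the 6th dose, 5 doses have been given. Superposition: Cmin = C₀·(f + f² + … + f^5).
≈ 1.599 × (0.4529 + 0.2051 + 0.0929 + 0.0421 + 0.0191) ≈ 1.599 × 0.8121 ≈ 1.299 μg/mL.

1.3 μg/mL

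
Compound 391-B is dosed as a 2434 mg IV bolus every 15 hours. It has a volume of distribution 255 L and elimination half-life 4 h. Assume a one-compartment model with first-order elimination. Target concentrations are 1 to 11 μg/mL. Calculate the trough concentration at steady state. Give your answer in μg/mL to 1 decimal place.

0.8 μg/mL

τ/t½ = 15/4 ≈ 3.75, so fraction remaining f = (1/2)^(15/4) ≈ 0.0743.
At steady state, accumulation factor R = 1/(1 − e^(−kτ)) ≈ 1.0803.
Single-dose peak C₀ = D/Vd = 2434/255 ≈ 9.545 μg/mL.
Cmax,ss = C₀/(1 − f) ≈ 9.545/0.9257 ≈ 10.311 μg/mL.
Steady-state trough Cmin,ss = Cmax,ss·f ≈ 10.311 × 0.0743 ≈ 0.766 μg/mL.
Trough 0.8 μg/mL vs MEC 1 μg/mL: subtherapeutic.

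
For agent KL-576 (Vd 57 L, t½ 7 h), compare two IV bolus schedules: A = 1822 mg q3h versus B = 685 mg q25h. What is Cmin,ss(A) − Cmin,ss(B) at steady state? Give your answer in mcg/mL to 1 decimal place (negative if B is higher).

91.3 mcg/mL

Regimen A: f = (1/2)^(3/7) ≈ 0.7430; Cmin,ss = (1822/57)·f/(1−f) ≈ 92.412 mcg/mL.
Regimen B: f = (1/2)^(25/7) ≈ 0.0841; Cmin,ss = (685/57)·f/(1−f) ≈ 1.103 mcg/mL.
Difference ≈ 92.412 − 1.103 ≈ 91.309 mcg/mL.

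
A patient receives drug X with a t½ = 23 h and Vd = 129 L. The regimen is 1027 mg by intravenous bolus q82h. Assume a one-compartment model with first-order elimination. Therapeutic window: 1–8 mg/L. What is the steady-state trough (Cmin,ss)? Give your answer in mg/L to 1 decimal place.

0.7 mg/L

k = ln2/t½ = ln2/23 ≈ 0.030137 h⁻¹; fraction remaining f = e^(−kτ) = e^(−0.030137×82) ≈ 0.0845.
At steady state, accumulation factor R = 1/(1 − e^(−kτ)) ≈ 1.0923.
Single-dose peak C₀ = D/Vd = 1027/129 ≈ 7.961 mg/L.
Steady-state peak Cmax,ss = C₀·R ≈ 7.961 × 1.0923 ≈ 8.696 mg/L.
One interval later, Cmin,ss = Cmax,ss·e^(−kτ) ≈ 8.696 × 0.0845 ≈ 0.735 mg/L.
Trough 0.7 mg/L vs MEC 1 mg/L: subtherapeutic.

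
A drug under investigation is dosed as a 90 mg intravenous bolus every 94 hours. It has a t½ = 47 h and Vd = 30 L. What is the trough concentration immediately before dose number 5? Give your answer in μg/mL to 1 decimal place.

f = (1/2)^(τ/t½) = (1/2)^(94/47) ≈ 0.2500.
C₀ = D/Vd = 90/30 ≈ 3.000 μg/mL.
Before the 5th dose, 4 doses have been given. Superposition: Cmin = C₀·(f + f² + … + f^4).
≈ 3.000 × (0.2500 + 0.0625 + 0.0156 + 0.0039) ≈ 3.000 × 0.3320 ≈ 0.996 μg/mL.

1.0 μg/mL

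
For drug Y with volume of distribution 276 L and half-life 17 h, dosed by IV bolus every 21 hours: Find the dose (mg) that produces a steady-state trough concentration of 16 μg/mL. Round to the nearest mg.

5981 mg

τ/t½ = 21/17 ≈ 1.2353, so f = (1/2)^(21/17) ≈ 0.424756.
Cmin,ss = (D/Vd)·f/(1−f), so D = Cmin,ss·Vd·(1−f)/f.
D = 16 × 276 × (1−f)/f ≈ 16 × 276 × 1.35429 ≈ 5980.54 mg.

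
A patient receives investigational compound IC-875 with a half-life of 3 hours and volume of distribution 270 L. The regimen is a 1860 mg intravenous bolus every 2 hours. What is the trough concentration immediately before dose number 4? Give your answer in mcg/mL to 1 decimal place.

8.8 mcg/mL

f = (1/2)^(τ/t½) = (1/2)^(2/3) ≈ 0.6300.
C₀ = D/Vd = 1860/270 ≈ 6.889 mcg/mL.
Before the 4th dose, 3 doses have been given. Superposition: Cmin = C₀·(f + f² + … + f^3).
≈ 6.889 × (0.6300 + 0.3969 + 0.2500) ≈ 6.889 × 1.2769 ≈ 8.797 mcg/mL.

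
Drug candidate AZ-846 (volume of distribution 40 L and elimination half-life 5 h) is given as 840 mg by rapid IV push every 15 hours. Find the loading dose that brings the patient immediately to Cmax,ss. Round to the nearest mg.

f = (1/2)^(15/5) ≈ 0.125000; accumulation ratio R = 1/(1−f) ≈ 1.14286.
Loading dose to hit Cmax,ss on first dose: D_load = D_maint·R ≈ 840 × 1.14286 ≈ 960.00 mg.

960 mg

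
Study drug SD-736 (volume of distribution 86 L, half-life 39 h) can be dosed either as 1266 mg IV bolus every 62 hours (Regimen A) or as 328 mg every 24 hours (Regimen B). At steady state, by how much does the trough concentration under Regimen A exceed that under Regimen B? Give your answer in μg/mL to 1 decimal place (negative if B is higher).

Regimen A: f = (1/2)^(62/39) ≈ 0.3322; Cmin,ss = (1266/86)·f/(1−f) ≈ 7.323 μg/mL.
Regimen B: f = (1/2)^(24/39) ≈ 0.6528; Cmin,ss = (328/86)·f/(1−f) ≈ 7.171 μg/mL.
Difference ≈ 7.323 − 7.171 ≈ 0.152 μg/mL.

0.2 μg/mL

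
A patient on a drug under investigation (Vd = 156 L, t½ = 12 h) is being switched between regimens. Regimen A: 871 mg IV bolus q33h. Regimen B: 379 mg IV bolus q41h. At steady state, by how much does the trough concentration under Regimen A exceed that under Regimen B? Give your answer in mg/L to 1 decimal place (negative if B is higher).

0.7 mg/L

Regimen A: f = (1/2)^(33/12) ≈ 0.1487; Cmin,ss = (871/156)·f/(1−f) ≈ 0.975 mg/L.
Regimen B: f = (1/2)^(41/12) ≈ 0.0936; Cmin,ss = (379/156)·f/(1−f) ≈ 0.251 mg/L.
Difference ≈ 0.975 − 0.251 ≈ 0.724 mg/L.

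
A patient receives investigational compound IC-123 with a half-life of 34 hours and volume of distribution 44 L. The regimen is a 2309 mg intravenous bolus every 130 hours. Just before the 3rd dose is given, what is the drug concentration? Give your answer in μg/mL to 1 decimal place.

f = (1/2)^(τ/t½) = (1/2)^(130/34) ≈ 0.0706.
C₀ = D/Vd = 2309/44 ≈ 52.477 μg/mL.
Before the 3rd dose, 2 doses have been given. Superposition: Cmin = C₀·(f + f²).
≈ 52.477 × (0.0706 + 0.0050) ≈ 52.477 × 0.0756 ≈ 3.967 μg/mL.

4.0 μg/mL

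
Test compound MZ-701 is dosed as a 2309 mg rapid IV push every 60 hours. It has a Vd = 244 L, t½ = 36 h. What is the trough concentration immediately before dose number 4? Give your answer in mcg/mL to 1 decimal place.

4.2 mcg/mL

f = (1/2)^(τ/t½) = (1/2)^(60/36) ≈ 0.3150.
C₀ = D/Vd = 2309/244 ≈ 9.463 mcg/mL.
Before the 4th dose, 3 doses have been given. Superposition: Cmin = C₀·(f + f² + … + f^3).
≈ 9.463 × (0.3150 + 0.0992 + 0.0313) ≈ 9.463 × 0.4455 ≈ 4.216 mcg/mL.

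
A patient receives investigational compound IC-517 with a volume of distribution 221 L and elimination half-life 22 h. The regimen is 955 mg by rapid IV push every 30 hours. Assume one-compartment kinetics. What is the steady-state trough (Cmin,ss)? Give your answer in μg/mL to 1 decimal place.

τ/t½ = 30/22 ≈ 1.3636, so fraction remaining f = (1/2)^(30/22) ≈ 0.3886.
Single-dose peak C₀ = D/Vd = 955/221 ≈ 4.321 μg/mL.
Steady-state trough Cmin,ss = C₀·f/(1−f) ≈ 4.321 × 0.3886/0.6114 ≈ 2.746 μg/mL.

2.7 μg/mL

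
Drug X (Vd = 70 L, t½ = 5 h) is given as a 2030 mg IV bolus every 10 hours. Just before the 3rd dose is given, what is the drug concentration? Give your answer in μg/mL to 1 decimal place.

9.1 μg/mL

f = (1/2)^(τ/t½) = (1/2)^(10/5) ≈ 0.2500.
C₀ = D/Vd = 2030/70 ≈ 29.000 μg/mL.
Before the 3rd dose, 2 doses have been given. Superposition: Cmin = C₀·(f + f²).
≈ 29.000 × (0.2500 + 0.0625) ≈ 29.000 × 0.3125 ≈ 9.062 μg/mL.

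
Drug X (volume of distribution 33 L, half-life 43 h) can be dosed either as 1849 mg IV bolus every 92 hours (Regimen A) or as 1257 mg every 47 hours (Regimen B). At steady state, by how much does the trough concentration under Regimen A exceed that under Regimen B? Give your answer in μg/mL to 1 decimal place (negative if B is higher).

Regimen A: f = (1/2)^(92/43) ≈ 0.2270; Cmin,ss = (1849/33)·f/(1−f) ≈ 16.454 μg/mL.
Regimen B: f = (1/2)^(47/43) ≈ 0.4688; Cmin,ss = (1257/33)·f/(1−f) ≈ 33.616 μg/mL.
Difference ≈ 16.454 − 33.616 ≈ -17.162 μg/mL.

-17.2 μg/mL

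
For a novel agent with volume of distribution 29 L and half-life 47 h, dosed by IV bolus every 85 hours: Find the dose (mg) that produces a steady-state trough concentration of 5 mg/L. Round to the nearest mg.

363 mg

τ/t½ = 85/47 ≈ 1.8085, so f = (1/2)^(85/47) ≈ 0.285485.
Cmin,ss = (D/Vd)·f/(1−f), so D = Cmin,ss·Vd·(1−f)/f.
D = 5 × 29 × (1−f)/f ≈ 5 × 29 × 2.50281 ≈ 362.91 mg.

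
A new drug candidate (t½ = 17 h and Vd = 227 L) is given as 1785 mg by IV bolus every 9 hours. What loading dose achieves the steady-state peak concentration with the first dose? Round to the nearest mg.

f = (1/2)^(9/17) ≈ 0.692837; accumulation ratio R = 1/(1−f) ≈ 3.25560.
Loading dose to hit Cmax,ss on first dose: D_load = D_maint·R ≈ 1785 × 3.25560 ≈ 5811.25 mg.

5811 mg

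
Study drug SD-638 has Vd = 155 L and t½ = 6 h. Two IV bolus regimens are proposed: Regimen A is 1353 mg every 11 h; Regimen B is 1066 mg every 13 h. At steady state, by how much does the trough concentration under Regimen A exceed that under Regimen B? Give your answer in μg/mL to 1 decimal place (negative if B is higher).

1.4 μg/mL

Regimen A: f = (1/2)^(11/6) ≈ 0.2806; Cmin,ss = (1353/155)·f/(1−f) ≈ 3.405 μg/mL.
Regimen B: f = (1/2)^(13/6) ≈ 0.2227; Cmin,ss = (1066/155)·f/(1−f) ≈ 1.970 μg/mL.
Difference ≈ 3.405 − 1.970 ≈ 1.435 μg/mL.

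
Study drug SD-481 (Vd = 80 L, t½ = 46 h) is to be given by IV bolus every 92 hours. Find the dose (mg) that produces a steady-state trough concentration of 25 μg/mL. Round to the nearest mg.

τ/t½ = 92/46 ≈ 2, so f = (1/2)^(92/46) ≈ 0.250000.
Cmin,ss = (D/Vd)·f/(1−f), so D = Cmin,ss·Vd·(1−f)/f.
D = 25 × 80 × (1−f)/f ≈ 25 × 80 × 3.00000 ≈ 6000.00 mg.

6000 mg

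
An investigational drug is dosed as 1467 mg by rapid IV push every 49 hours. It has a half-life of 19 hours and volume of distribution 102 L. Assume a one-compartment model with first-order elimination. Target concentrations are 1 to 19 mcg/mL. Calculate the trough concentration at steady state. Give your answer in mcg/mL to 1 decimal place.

k = ln2/t½ = ln2/19 ≈ 0.036481 h⁻¹; fraction remaining f = e^(−kτ) = e^(−0.036481×49) ≈ 0.1674.
At steady state, accumulation factor R = 1/(1 − e^(−kτ)) ≈ 1.2011.
Single-dose peak C₀ = D/Vd = 1467/102 ≈ 14.382 mcg/mL.
Steady-state peak Cmax,ss = C₀·R ≈ 14.382 × 1.2011 ≈ 17.274 mcg/mL.
Steady-state trough Cmin,ss = Cmax,ss·f ≈ 17.274 × 0.1674 ≈ 2.892 mcg/mL.
Trough 2.9 mcg/mL vs MEC 1 mcg/mL: adequate.

2.9 mcg/mL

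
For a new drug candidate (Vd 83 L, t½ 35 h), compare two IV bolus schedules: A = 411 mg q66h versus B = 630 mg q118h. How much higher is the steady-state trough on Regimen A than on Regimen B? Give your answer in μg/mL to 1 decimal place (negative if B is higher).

Regimen A: f = (1/2)^(66/35) ≈ 0.2706; Cmin,ss = (411/83)·f/(1−f) ≈ 1.837 μg/mL.
Regimen B: f = (1/2)^(118/35) ≈ 0.0966; Cmin,ss = (630/83)·f/(1−f) ≈ 0.812 μg/mL.
Difference ≈ 1.837 − 0.812 ≈ 1.025 μg/mL.

1.0 μg/mL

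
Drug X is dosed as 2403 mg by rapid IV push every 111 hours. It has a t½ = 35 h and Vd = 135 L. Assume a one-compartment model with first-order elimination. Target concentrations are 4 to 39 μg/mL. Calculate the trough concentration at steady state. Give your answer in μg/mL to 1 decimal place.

Over one 111-h interval, 111/35 ≈ 3.1714 half-lives elapse, leaving f ≈ 0.1110 of each dose.
Accumulation ratio R = 1/(1 − f) ≈ 1/0.8890 ≈ 1.1249.
Each bolus raises the concentration by D/Vd = 2403/135 ≈ 17.800 μg/mL.
Cmax,ss = C₀/(1 − f) ≈ 17.800/0.8890 ≈ 20.022 μg/mL.
One interval later, Cmin,ss = Cmax,ss·e^(−kτ) ≈ 20.022 × 0.1110 ≈ 2.222 μg/mL.
Trough 2.2 μg/mL vs MEC 4 μg/mL: subtherapeutic.

2.2 μg/mL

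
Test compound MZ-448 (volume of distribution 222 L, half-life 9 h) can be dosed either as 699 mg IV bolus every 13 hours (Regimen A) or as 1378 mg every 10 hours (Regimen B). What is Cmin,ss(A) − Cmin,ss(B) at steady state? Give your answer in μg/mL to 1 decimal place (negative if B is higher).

-3.5 μg/mL

Regimen A: f = (1/2)^(13/9) ≈ 0.3674; Cmin,ss = (699/222)·f/(1−f) ≈ 1.829 μg/mL.
Regimen B: f = (1/2)^(10/9) ≈ 0.4629; Cmin,ss = (1378/222)·f/(1−f) ≈ 5.350 μg/mL.
Difference ≈ 1.829 − 5.350 ≈ -3.521 μg/mL.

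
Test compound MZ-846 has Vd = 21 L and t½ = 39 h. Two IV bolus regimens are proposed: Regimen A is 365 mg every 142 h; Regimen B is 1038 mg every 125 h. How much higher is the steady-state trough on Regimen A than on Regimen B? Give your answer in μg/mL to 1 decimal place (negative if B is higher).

Regimen A: f = (1/2)^(142/39) ≈ 0.0802; Cmin,ss = (365/21)·f/(1−f) ≈ 1.515 μg/mL.
Regimen B: f = (1/2)^(125/39) ≈ 0.1084; Cmin,ss = (1038/21)·f/(1−f) ≈ 6.009 μg/mL.
Difference ≈ 1.515 − 6.009 ≈ -4.494 μg/mL.

-4.5 μg/mL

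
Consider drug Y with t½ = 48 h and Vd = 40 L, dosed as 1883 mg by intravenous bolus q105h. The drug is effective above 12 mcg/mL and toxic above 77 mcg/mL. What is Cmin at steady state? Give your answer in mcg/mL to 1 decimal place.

Over one 105-h interval, 105/48 ≈ 2.1875 half-lives elapse, leaving f ≈ 0.2195 of each dose.
At steady state, accumulation factor R = 1/(1 − e^(−kτ)) ≈ 1.2812.
Each bolus raises the concentration by D/Vd = 1883/40 ≈ 47.075 mcg/mL.
Cmax,ss = C₀/(1 − f) ≈ 47.075/0.7805 ≈ 60.314 mcg/mL.
One interval later, Cmin,ss = Cmax,ss·e^(−kτ) ≈ 60.314 × 0.2195 ≈ 13.239 mcg/mL.
Trough 13.2 mcg/mL vs MEC 12 mcg/mL: adequate.

13.2 mcg/mL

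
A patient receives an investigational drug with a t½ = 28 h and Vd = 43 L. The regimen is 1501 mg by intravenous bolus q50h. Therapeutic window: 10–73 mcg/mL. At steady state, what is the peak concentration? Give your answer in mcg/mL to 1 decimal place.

49.2 mcg/mL

Over one 50-h interval, 50/28 ≈ 1.7857 half-lives elapse, leaving f ≈ 0.2900 of each dose.
At steady state, accumulation factor R = 1/(1 − e^(−kτ)) ≈ 1.4085.
Single-dose peak C₀ = D/Vd = 1501/43 ≈ 34.907 mcg/mL.
Cmax,ss = C₀/(1 − f) ≈ 34.907/0.7100 ≈ 49.165 mcg/mL.
Peak 49.2 mcg/mL vs MTC 73 mcg/mL: below toxic threshold.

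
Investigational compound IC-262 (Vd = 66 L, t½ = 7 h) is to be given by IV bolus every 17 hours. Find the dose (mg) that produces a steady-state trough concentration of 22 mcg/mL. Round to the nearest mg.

τ/t½ = 17/7 ≈ 2.4286, so f = (1/2)^(17/7) ≈ 0.185749.
Cmin,ss = (D/Vd)·f/(1−f), so D = Cmin,ss·Vd·(1−f)/f.
D = 22 × 66 × (1−f)/f ≈ 22 × 66 × 4.38361 ≈ 6365.00 mg.

6365 mg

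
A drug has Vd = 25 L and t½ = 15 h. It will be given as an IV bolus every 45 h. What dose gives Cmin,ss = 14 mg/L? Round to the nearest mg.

2450 mg

τ/t½ = 45/15 ≈ 3, so f = (1/2)^(45/15) ≈ 0.125000.
Cmin,ss = (D/Vd)·f/(1−f), so D = Cmin,ss·Vd·(1−f)/f.
D = 14 × 25 × (1−f)/f ≈ 14 × 25 × 7.00000 ≈ 2450.00 mg.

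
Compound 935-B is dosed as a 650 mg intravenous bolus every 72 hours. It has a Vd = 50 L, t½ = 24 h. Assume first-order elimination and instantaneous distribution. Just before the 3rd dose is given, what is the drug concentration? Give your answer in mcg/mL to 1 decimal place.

f = (1/2)^(τ/t½) = (1/2)^(72/24) ≈ 0.1250.
C₀ = D/Vd = 650/50 ≈ 13.000 mcg/mL.
Before the 3rd dose, 2 doses have been given. Superposition: Cmin = C₀·(f + f²).
≈ 13.000 × (0.1250 + 0.0156) ≈ 13.000 × 0.1406 ≈ 1.828 mcg/mL.

1.8 mcg/mL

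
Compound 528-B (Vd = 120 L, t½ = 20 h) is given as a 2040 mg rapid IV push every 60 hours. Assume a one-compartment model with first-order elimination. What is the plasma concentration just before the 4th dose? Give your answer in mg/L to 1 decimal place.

2.4 mg/L

f = (1/2)^(τ/t½) = (1/2)^(60/20) ≈ 0.1250.
C₀ = D/Vd = 2040/120 ≈ 17.000 mg/L.
Before the 4th dose, 3 doses have been given. Superposition: Cmin = C₀·(f + f² + … + f^3).
≈ 17.000 × (0.1250 + 0.0156 + 0.0020) ≈ 17.000 × 0.1426 ≈ 2.424 mg/L.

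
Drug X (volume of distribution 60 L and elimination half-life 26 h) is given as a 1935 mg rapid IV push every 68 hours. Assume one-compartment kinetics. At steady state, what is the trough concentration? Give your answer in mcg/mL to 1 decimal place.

6.3 mcg/mL

τ/t½ = 68/26 ≈ 2.6154, so fraction remaining f = (1/2)^(68/26) ≈ 0.1632.
Single-dose peak C₀ = D/Vd = 1935/60 ≈ 32.250 mcg/mL.
Steady-state trough Cmin,ss = C₀·f/(1−f) ≈ 32.250 × 0.1632/0.8368 ≈ 6.290 mcg/mL.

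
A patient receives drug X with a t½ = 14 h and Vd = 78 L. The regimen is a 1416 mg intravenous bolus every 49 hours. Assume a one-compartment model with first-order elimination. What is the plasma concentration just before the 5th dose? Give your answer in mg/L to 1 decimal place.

f = (1/2)^(τ/t½) = (1/2)^(49/14) ≈ 0.0884.
C₀ = D/Vd = 1416/78 ≈ 18.154 mg/L.
Before the 5th dose, 4 doses have been given. Superposition: Cmin = C₀·(f + f² + … + f^4).
≈ 18.154 × (0.0884 + 0.0078 + 0.0007 + 0.0001) ≈ 18.154 × 0.0970 ≈ 1.761 mg/L.

1.8 mg/L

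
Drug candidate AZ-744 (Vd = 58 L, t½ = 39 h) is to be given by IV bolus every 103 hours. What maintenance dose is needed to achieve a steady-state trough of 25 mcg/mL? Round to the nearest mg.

τ/t½ = 103/39 ≈ 2.641, so f = (1/2)^(103/39) ≈ 0.160314.
Cmin,ss = (D/Vd)·f/(1−f), so D = Cmin,ss·Vd·(1−f)/f.
D = 25 × 58 × (1−f)/f ≈ 25 × 58 × 5.23776 ≈ 7594.75 mg.

7595 mg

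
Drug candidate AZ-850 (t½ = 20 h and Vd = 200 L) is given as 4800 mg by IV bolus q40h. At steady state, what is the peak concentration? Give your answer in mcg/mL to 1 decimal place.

32.0 mcg/mL

τ = 40 h = 2 half-lives, so f = (1/2)^2 = 0.25.
At steady state, R = 1/(1 − 0.25) = 4/3.
Single-dose peak C₀ = D/Vd = 4800/200 = 24 mcg/mL.
Steady-state peak Cmax,ss = C₀·R = 24 × 4/3 ≈ 32.000 mcg/mL.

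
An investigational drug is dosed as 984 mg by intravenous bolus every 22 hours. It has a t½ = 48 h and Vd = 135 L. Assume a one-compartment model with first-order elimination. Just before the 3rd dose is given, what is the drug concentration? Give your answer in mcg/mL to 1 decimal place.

9.2 mcg/mL

f = (1/2)^(τ/t½) = (1/2)^(22/48) ≈ 0.7278.
C₀ = D/Vd = 984/135 ≈ 7.289 mcg/mL.
Before the 3rd dose, 2 doses have been given. Superposition: Cmin = C₀·(f + f²).
≈ 7.289 × (0.7278 + 0.5297) ≈ 7.289 × 1.2575 ≈ 9.166 mcg/mL.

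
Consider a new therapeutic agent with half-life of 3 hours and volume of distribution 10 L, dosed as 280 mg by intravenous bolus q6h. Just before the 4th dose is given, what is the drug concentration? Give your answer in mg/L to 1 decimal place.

f = (1/2)^(τ/t½) = (1/2)^(6/3) ≈ 0.2500.
C₀ = D/Vd = 280/10 ≈ 28.000 mg/L.
Before the 4th dose, 3 doses have been given. Superposition: Cmin = C₀·(f + f² + … + f^3).
≈ 28.000 × (0.2500 + 0.0625 + 0.0156) ≈ 28.000 × 0.3281 ≈ 9.187 mg/L.

9.2 mg/L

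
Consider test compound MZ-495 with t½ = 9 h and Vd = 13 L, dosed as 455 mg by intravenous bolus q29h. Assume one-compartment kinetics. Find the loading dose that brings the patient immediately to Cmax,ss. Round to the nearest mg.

f = (1/2)^(29/9) ≈ 0.107155; accumulation ratio R = 1/(1−f) ≈ 1.12002.
Loading dose to hit Cmax,ss on first dose: D_load = D_maint·R ≈ 455 × 1.12002 ≈ 509.61 mg.

510 mg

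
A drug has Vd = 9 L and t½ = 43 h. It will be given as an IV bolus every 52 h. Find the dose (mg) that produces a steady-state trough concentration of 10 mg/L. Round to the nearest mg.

118 mg

τ/t½ = 52/43 ≈ 1.2093, so f = (1/2)^(52/43) ≈ 0.432478.
Cmin,ss = (D/Vd)·f/(1−f), so D = Cmin,ss·Vd·(1−f)/f.
D = 10 × 9 × (1−f)/f ≈ 10 × 9 × 1.31226 ≈ 118.10 mg.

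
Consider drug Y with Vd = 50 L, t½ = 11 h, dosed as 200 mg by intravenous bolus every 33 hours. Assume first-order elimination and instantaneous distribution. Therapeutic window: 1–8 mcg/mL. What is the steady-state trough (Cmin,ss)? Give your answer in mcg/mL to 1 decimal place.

0.6 mcg/mL

The dosing interval is 3 half-lives, so f = 2^(−3) = 0.125.
At steady state, R = 1/(1 − 0.125) = 8/7.
Single-dose peak C₀ = D/Vd = 200/50 = 4 mcg/mL.
Steady-state peak Cmax,ss = C₀·R = 4 × 8/7 ≈ 4.571 mcg/mL.
Steady-state trough Cmin,ss = Cmax,ss·f ≈ 4.571 × 0.125 ≈ 0.571 mcg/mL.
Trough 0.6 mcg/mL vs MEC 1 mcg/mL: subtherapeutic.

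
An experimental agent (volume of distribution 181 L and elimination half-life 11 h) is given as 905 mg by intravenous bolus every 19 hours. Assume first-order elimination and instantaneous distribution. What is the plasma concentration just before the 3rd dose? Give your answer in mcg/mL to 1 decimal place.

f = (1/2)^(τ/t½) = (1/2)^(19/11) ≈ 0.3020.
C₀ = D/Vd = 905/181 ≈ 5.000 mcg/mL.
Before the 3rd dose, 2 doses have been given. Superposition: Cmin = C₀·(f + f²).
≈ 5.000 × (0.3020 + 0.0912) ≈ 5.000 × 0.3932 ≈ 1.966 mcg/mL.

2.0 mcg/mL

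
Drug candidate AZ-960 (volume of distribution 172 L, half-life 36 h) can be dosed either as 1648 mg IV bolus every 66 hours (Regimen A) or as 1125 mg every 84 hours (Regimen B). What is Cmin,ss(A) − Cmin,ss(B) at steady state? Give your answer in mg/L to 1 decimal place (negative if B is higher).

2.1 mg/L

Regimen A: f = (1/2)^(66/36) ≈ 0.2806; Cmin,ss = (1648/172)·f/(1−f) ≈ 3.737 mg/L.
Regimen B: f = (1/2)^(84/36) ≈ 0.1984; Cmin,ss = (1125/172)·f/(1−f) ≈ 1.619 mg/L.
Difference ≈ 3.737 − 1.619 ≈ 2.118 mg/L.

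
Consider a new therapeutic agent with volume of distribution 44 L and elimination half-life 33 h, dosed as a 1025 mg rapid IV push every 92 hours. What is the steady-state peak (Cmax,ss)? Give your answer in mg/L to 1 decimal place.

τ/t½ = 92/33 ≈ 2.7879, so fraction remaining f = (1/2)^(92/33) ≈ 0.1448.
Accumulation ratio R = 1/(1 − f) ≈ 1/0.8552 ≈ 1.1693.
Single-dose peak C₀ = D/Vd = 1025/44 ≈ 23.295 mg/L.
Steady-state peak Cmax,ss = C₀·R ≈ 23.295 × 1.1693 ≈ 27.239 mg/L.

27.2 mg/L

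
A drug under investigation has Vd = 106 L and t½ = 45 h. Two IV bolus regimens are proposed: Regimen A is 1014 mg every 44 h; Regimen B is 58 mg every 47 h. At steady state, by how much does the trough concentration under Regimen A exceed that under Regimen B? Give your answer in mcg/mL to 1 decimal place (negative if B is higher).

9.4 mcg/mL

Regimen A: f = (1/2)^(44/45) ≈ 0.5078; Cmin,ss = (1014/106)·f/(1−f) ≈ 9.869 mcg/mL.
Regimen B: f = (1/2)^(47/45) ≈ 0.4848; Cmin,ss = (58/106)·f/(1−f) ≈ 0.515 mcg/mL.
Difference ≈ 9.869 − 0.515 ≈ 9.354 mcg/mL.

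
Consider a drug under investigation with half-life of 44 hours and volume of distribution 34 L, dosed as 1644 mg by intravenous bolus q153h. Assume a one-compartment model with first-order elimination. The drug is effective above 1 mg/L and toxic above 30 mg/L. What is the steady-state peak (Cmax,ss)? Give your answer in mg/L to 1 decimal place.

53.1 mg/L

Over one 153-h interval, 153/44 ≈ 3.4773 half-lives elapse, leaving f ≈ 0.0898 of each dose.
At steady state, accumulation factor R = 1/(1 − e^(−kτ)) ≈ 1.0987.
Each bolus raises the concentration by D/Vd = 1644/34 ≈ 48.353 mg/L.
Steady-state peak Cmax,ss = C₀·R ≈ 48.353 × 1.0987 ≈ 53.125 mg/L.
Peak 53.1 mg/L vs MTC 30 mg/L: exceeds toxic threshold.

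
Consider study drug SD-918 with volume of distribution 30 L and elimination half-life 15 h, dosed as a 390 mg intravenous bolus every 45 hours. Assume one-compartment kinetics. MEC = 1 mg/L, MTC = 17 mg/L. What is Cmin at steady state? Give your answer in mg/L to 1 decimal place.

1.9 mg/L

The dosing interval is 3 half-lives, so f = 2^(−3) = 0.125.
Accumulation ratio R = 1/(1 − f) = 1/0.875 = 8/7.
Single-dose peak C₀ = D/Vd = 390/30 = 13 mg/L.
Steady-state peak Cmax,ss = C₀·R = 13 × 8/7 ≈ 14.857 mg/L.
Steady-state trough Cmin,ss = Cmax,ss·f ≈ 14.857 × 0.125 ≈ 1.857 mg/L.
Trough 1.9 mg/L vs MEC 1 mg/L: adequate.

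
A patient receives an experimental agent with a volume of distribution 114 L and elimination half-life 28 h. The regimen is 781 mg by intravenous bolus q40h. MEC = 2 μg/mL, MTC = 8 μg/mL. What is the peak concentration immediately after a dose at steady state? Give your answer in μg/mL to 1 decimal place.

k = ln2/t½ = ln2/28 ≈ 0.024755 h⁻¹; fraction remaining f = e^(−kτ) = e^(−0.024755×40) ≈ 0.3715.
At steady state, accumulation factor R = 1/(1 − e^(−kτ)) ≈ 1.5911.
Each bolus raises the concentration by D/Vd = 781/114 ≈ 6.851 μg/mL.
Steady-state peak Cmax,ss = C₀·R ≈ 6.851 × 1.5911 ≈ 10.901 μg/mL.
Peak 10.9 μg/mL vs MTC 8 μg/mL: exceeds toxic threshold.

10.9 μg/mL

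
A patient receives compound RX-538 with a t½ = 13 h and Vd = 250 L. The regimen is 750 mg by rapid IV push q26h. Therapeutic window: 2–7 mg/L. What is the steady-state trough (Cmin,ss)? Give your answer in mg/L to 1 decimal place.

1.0 mg/L

The dosing interval is 2 half-lives, so f = 2^(−2) = 0.25.
Accumulation ratio R = 1/(1 − f) = 1/0.75 = 4/3.
Single-dose peak C₀ = D/Vd = 750/250 = 3 mg/L.
Steady-state peak Cmax,ss = C₀·R = 3 × 4/3 ≈ 4.000 mg/L.
Steady-state trough Cmin,ss = Cmax,ss·f ≈ 4.000 × 0.25 ≈ 1.000 mg/L.
Trough 1.0 mg/L vs MEC 2 mg/L: subtherapeutic.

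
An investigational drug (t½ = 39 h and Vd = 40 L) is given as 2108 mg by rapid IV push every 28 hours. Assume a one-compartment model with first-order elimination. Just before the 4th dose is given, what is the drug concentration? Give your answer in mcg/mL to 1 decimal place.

63.4 mcg/mL

f = (1/2)^(τ/t½) = (1/2)^(28/39) ≈ 0.6080.
C₀ = D/Vd = 2108/40 ≈ 52.700 mcg/mL.
Before the 4th dose, 3 doses have been given. Superposition: Cmin = C₀·(f + f² + … + f^3).
≈ 52.700 × (0.6080 + 0.3697 + 0.2248) ≈ 52.700 × 1.2025 ≈ 63.372 mcg/mL.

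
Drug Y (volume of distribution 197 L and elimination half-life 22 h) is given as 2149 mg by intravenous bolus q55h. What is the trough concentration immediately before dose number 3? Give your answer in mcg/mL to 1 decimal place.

f = (1/2)^(τ/t½) = (1/2)^(55/22) ≈ 0.1768.
C₀ = D/Vd = 2149/197 ≈ 10.909 mcg/mL.
Before the 3rd dose, 2 doses have been given. Superposition: Cmin = C₀·(f + f²).
≈ 10.909 × (0.1768 + 0.0313) ≈ 10.909 × 0.2081 ≈ 2.270 mcg/mL.

2.3 mcg/mL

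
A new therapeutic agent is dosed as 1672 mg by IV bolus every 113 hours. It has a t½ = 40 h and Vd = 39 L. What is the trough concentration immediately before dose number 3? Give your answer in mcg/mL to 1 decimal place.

6.9 mcg/mL

f = (1/2)^(τ/t½) = (1/2)^(113/40) ≈ 0.1411.
C₀ = D/Vd = 1672/39 ≈ 42.872 mcg/mL.
Before the 3rd dose, 2 doses have been given. Superposition: Cmin = C₀·(f + f²).
≈ 42.872 × (0.1411 + 0.0199) ≈ 42.872 × 0.1610 ≈ 6.902 mcg/mL.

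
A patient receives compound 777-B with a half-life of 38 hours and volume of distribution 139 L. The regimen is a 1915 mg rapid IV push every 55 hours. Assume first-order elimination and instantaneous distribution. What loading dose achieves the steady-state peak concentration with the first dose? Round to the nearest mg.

f = (1/2)^(55/38) ≈ 0.366690; accumulation ratio R = 1/(1−f) ≈ 1.57901.
Loading dose to hit Cmax,ss on first dose: D_load = D_maint·R ≈ 1915 × 1.57901 ≈ 3023.80 mg.

3024 mg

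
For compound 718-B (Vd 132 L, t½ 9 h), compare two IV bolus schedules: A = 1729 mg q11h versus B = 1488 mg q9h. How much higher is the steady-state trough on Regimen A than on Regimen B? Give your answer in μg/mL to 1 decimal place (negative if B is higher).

-1.4 μg/mL

Regimen A: f = (1/2)^(11/9) ≈ 0.4286; Cmin,ss = (1729/132)·f/(1−f) ≈ 9.825 μg/mL.
Regimen B: f = (1/2)^(9/9) ≈ 0.5000; Cmin,ss = (1488/132)·f/(1−f) ≈ 11.273 μg/mL.
Difference ≈ 9.825 − 11.273 ≈ -1.448 μg/mL.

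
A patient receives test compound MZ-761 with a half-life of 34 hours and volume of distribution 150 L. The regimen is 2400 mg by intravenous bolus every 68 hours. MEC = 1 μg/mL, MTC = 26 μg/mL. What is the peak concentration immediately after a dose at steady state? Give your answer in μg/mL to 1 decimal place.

The dosing interval is 2 half-lives, so f = 2^(−2) = 0.25.
At steady state, R = 1/(1 − 0.25) = 4/3.
Single-dose peak C₀ = D/Vd = 2400/150 = 16 μg/mL.
Steady-state peak Cmax,ss = C₀·R = 16 × 4/3 ≈ 21.333 μg/mL.
Peak 21.3 μg/mL vs MTC 26 μg/mL: below toxic threshold.

21.3 μg/mL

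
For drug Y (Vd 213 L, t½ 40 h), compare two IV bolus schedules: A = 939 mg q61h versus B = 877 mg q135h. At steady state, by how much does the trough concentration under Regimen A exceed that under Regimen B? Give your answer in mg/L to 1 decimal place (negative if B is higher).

Regimen A: f = (1/2)^(61/40) ≈ 0.3475; Cmin,ss = (939/213)·f/(1−f) ≈ 2.348 mg/L.
Regimen B: f = (1/2)^(135/40) ≈ 0.0964; Cmin,ss = (877/213)·f/(1−f) ≈ 0.439 mg/L.
Difference ≈ 2.348 − 0.439 ≈ 1.909 mg/L.

1.9 mg/L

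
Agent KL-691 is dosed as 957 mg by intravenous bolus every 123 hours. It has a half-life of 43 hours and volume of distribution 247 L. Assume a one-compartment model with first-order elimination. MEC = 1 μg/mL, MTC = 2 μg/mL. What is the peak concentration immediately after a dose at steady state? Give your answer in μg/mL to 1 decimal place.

4.5 μg/mL

Over one 123-h interval, 123/43 ≈ 2.8605 half-lives elapse, leaving f ≈ 0.1377 of each dose.
At steady state, accumulation factor R = 1/(1 − e^(−kτ)) ≈ 1.1597.
Each bolus raises the concentration by D/Vd = 957/247 ≈ 3.874 μg/mL.
Steady-state peak Cmax,ss = C₀·R ≈ 3.874 × 1.1597 ≈ 4.493 μg/mL.
Peak 4.5 μg/mL vs MTC 2 μg/mL: exceeds toxic threshold.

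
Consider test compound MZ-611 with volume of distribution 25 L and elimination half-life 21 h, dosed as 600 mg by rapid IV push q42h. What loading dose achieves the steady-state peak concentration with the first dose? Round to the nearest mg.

f = (1/2)^(42/21) ≈ 0.250000; accumulation ratio R = 1/(1−f) ≈ 1.33333.
Loading dose to hit Cmax,ss on first dose: D_load = D_maint·R ≈ 600 × 1.33333 ≈ 800.00 mg.

800 mg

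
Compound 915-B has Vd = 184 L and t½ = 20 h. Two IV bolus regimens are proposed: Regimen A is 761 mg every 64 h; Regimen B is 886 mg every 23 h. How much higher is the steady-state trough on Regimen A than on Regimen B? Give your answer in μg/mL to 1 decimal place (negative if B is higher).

Regimen A: f = (1/2)^(64/20) ≈ 0.1088; Cmin,ss = (761/184)·f/(1−f) ≈ 0.505 μg/mL.
Regimen B: f = (1/2)^(23/20) ≈ 0.4506; Cmin,ss = (886/184)·f/(1−f) ≈ 3.949 μg/mL.
Difference ≈ 0.505 − 3.949 ≈ -3.444 μg/mL.

-3.4 μg/mL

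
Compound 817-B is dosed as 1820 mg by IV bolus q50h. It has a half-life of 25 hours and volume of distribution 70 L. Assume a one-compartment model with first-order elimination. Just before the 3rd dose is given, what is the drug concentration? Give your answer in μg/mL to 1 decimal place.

8.1 μg/mL

f = (1/2)^(τ/t½) = (1/2)^(50/25) ≈ 0.2500.
C₀ = D/Vd = 1820/70 ≈ 26.000 μg/mL.
Before the 3rd dose, 2 doses have been given. Superposition: Cmin = C₀·(f + f²).
≈ 26.000 × (0.2500 + 0.0625) ≈ 26.000 × 0.3125 ≈ 8.125 μg/mL.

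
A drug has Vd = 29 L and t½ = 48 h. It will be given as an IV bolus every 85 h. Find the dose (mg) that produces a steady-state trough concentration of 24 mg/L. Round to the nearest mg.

τ/t½ = 85/48 ≈ 1.7708, so f = (1/2)^(85/48) ≈ 0.293039.
Cmin,ss = (D/Vd)·f/(1−f), so D = Cmin,ss·Vd·(1−f)/f.
D = 24 × 29 × (1−f)/f ≈ 24 × 29 × 2.41252 ≈ 1679.11 mg.

1679 mg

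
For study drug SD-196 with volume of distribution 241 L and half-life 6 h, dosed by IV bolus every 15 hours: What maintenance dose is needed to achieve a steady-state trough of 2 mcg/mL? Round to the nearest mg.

2245 mg

τ/t½ = 15/6 ≈ 2.5, so f = (1/2)^(15/6) ≈ 0.176777.
Cmin,ss = (D/Vd)·f/(1−f), so D = Cmin,ss·Vd·(1−f)/f.
D = 2 × 241 × (1−f)/f ≈ 2 × 241 × 4.65684 ≈ 2244.60 mg.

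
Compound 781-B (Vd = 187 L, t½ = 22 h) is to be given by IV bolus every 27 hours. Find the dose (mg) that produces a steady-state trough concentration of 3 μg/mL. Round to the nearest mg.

752 mg

τ/t½ = 27/22 ≈ 1.2273, so f = (1/2)^(27/22) ≈ 0.427124.
Cmin,ss = (D/Vd)·f/(1−f), so D = Cmin,ss·Vd·(1−f)/f.
D = 3 × 187 × (1−f)/f ≈ 3 × 187 × 1.34124 ≈ 752.44 mg.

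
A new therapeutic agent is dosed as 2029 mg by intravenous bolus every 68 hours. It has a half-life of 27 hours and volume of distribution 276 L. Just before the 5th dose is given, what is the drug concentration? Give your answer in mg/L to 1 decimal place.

1.6 mg/L

f = (1/2)^(τ/t½) = (1/2)^(68/27) ≈ 0.1745.
C₀ = D/Vd = 2029/276 ≈ 7.351 mg/L.
Before the 5th dose, 4 doses have been given. Superposition: Cmin = C₀·(f + f² + … + f^4).
≈ 7.351 × (0.1745 + 0.0305 + 0.0053 + 0.0009) ≈ 7.351 × 0.2112 ≈ 1.553 mg/L.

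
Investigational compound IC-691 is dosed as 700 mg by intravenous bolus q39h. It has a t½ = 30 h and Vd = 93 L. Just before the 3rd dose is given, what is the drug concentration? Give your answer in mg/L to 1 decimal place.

f = (1/2)^(τ/t½) = (1/2)^(39/30) ≈ 0.4061.
C₀ = D/Vd = 700/93 ≈ 7.527 mg/L.
Before the 3rd dose, 2 doses have been given. Superposition: Cmin = C₀·(f + f²).
≈ 7.527 × (0.4061 + 0.1649) ≈ 7.527 × 0.5710 ≈ 4.298 mg/L.

4.3 mg/L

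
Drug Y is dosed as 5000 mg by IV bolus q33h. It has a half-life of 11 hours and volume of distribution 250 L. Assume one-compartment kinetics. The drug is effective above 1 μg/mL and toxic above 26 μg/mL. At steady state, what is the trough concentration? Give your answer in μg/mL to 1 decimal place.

τ = 33 h = 3 half-lives, so f = (1/2)^3 = 0.125.
At steady state, R = 1/(1 − 0.125) = 8/7.
Single-dose peak C₀ = D/Vd = 5000/250 = 20 μg/mL.
Steady-state peak Cmax,ss = C₀·R = 20 × 8/7 ≈ 22.857 μg/mL.
Steady-state trough Cmin,ss = Cmax,ss·f ≈ 22.857 × 0.125 ≈ 2.857 μg/mL.
Trough 2.9 μg/mL vs MEC 1 μg/mL: adequate.

2.9 μg/mL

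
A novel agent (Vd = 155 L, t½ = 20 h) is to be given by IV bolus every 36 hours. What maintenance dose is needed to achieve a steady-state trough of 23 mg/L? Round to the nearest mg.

τ/t½ = 36/20 ≈ 1.8, so f = (1/2)^(36/20) ≈ 0.287175.
Cmin,ss = (D/Vd)·f/(1−f), so D = Cmin,ss·Vd·(1−f)/f.
D = 23 × 155 × (1−f)/f ≈ 23 × 155 × 2.48220 ≈ 8849.04 mg.

8849 mg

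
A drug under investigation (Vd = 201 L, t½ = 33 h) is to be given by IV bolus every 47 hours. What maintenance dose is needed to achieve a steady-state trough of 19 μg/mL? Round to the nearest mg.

6430 mg

τ/t½ = 47/33 ≈ 1.4242, so f = (1/2)^(47/33) ≈ 0.372615.
Cmin,ss = (D/Vd)·f/(1−f), so D = Cmin,ss·Vd·(1−f)/f.
D = 19 × 201 × (1−f)/f ≈ 19 × 201 × 1.68374 ≈ 6430.20 mg.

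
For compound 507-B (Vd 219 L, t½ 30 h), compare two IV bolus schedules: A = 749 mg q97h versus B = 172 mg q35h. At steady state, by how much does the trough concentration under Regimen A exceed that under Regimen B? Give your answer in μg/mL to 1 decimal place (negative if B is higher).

Regimen A: f = (1/2)^(97/30) ≈ 0.1063; Cmin,ss = (749/219)·f/(1−f) ≈ 0.407 μg/mL.
Regimen B: f = (1/2)^(35/30) ≈ 0.4454; Cmin,ss = (172/219)·f/(1−f) ≈ 0.631 μg/mL.
Difference ≈ 0.407 − 0.631 ≈ -0.224 μg/mL.

-0.2 μg/mL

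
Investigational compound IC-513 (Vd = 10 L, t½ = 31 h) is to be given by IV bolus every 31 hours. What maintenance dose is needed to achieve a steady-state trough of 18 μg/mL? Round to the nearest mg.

τ/t½ = 31/31 ≈ 1, so f = (1/2)^(31/31) ≈ 0.500000.
Cmin,ss = (D/Vd)·f/(1−f), so D = Cmin,ss·Vd·(1−f)/f.
D = 18 × 10 × (1−f)/f ≈ 18 × 10 × 1.00000 ≈ 180.00 mg.

180 mg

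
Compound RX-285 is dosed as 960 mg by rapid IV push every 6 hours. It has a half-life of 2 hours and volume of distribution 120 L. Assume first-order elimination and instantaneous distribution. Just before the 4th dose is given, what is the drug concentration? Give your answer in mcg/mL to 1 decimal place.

f = (1/2)^(τ/t½) = (1/2)^(6/2) ≈ 0.1250.
C₀ = D/Vd = 960/120 ≈ 8.000 mcg/mL.
Before the 4th dose, 3 doses have been given. Superposition: Cmin = C₀·(f + f² + … + f^3).
≈ 8.000 × (0.1250 + 0.0156 + 0.0020) ≈ 8.000 × 0.1426 ≈ 1.141 mcg/mL.

1.1 mcg/mL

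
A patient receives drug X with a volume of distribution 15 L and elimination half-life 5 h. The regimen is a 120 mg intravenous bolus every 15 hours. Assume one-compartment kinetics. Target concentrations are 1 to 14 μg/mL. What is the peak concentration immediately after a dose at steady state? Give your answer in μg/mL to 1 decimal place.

The dosing interval is 3 half-lives, so f = 2^(−3) = 0.125.
Accumulation ratio R = 1/(1 − f) = 1/0.875 = 8/7.
Single-dose peak C₀ = D/Vd = 120/15 = 8 μg/mL.
Steady-state peak Cmax,ss = C₀·R = 8 × 8/7 ≈ 9.143 μg/mL.
Peak 9.1 μg/mL vs MTC 14 μg/mL: below toxic threshold.

9.1 μg/mL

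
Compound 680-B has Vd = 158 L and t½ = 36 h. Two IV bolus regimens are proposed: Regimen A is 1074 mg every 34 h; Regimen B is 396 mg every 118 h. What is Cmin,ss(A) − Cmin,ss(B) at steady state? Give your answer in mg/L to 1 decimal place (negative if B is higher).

7.1 mg/L

Regimen A: f = (1/2)^(34/36) ≈ 0.5196; Cmin,ss = (1074/158)·f/(1−f) ≈ 7.352 mg/L.
Regimen B: f = (1/2)^(118/36) ≈ 0.1031; Cmin,ss = (396/158)·f/(1−f) ≈ 0.288 mg/L.
Difference ≈ 7.352 − 0.288 ≈ 7.064 mg/L.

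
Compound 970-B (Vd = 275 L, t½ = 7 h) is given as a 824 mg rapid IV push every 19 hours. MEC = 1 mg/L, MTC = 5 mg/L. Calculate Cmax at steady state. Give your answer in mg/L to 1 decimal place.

3.5 mg/L

Over one 19-h interval, 19/7 ≈ 2.7143 half-lives elapse, leaving f ≈ 0.1524 of each dose.
At steady state, accumulation factor R = 1/(1 − e^(−kτ)) ≈ 1.1798.
Each bolus raises the concentration by D/Vd = 824/275 ≈ 2.996 mg/L.
Steady-state peak Cmax,ss = C₀·R ≈ 2.996 × 1.1798 ≈ 3.535 mg/L.
Peak 3.5 mg/L vs MTC 5 mg/L: below toxic threshold.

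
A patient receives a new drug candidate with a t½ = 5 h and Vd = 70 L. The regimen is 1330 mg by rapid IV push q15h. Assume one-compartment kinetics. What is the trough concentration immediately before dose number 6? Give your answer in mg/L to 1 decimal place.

f = (1/2)^(τ/t½) = (1/2)^(15/5) ≈ 0.1250.
C₀ = D/Vd = 1330/70 ≈ 19.000 mg/L.
Before the 6th dose, 5 doses have been given. Superposition: Cmin = C₀·(f + f² + … + f^5).
≈ 19.000 × (0.1250 + 0.0156 + 0.0020 + 0.0002 + 0.0000) ≈ 19.000 × 0.1428 ≈ 2.713 mg/L.

2.7 mg/L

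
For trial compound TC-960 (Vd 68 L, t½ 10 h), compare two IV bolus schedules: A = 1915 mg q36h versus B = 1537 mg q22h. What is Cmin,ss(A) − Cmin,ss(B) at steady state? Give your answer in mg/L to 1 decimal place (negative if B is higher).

-3.8 mg/L

Regimen A: f = (1/2)^(36/10) ≈ 0.0825; Cmin,ss = (1915/68)·f/(1−f) ≈ 2.532 mg/L.
Regimen B: f = (1/2)^(22/10) ≈ 0.2176; Cmin,ss = (1537/68)·f/(1−f) ≈ 6.286 mg/L.
Difference ≈ 2.532 − 6.286 ≈ -3.754 mg/L.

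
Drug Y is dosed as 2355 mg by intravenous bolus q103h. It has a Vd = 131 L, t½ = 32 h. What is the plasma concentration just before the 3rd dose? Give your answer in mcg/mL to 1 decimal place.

2.1 mcg/mL

f = (1/2)^(τ/t½) = (1/2)^(103/32) ≈ 0.1074.
C₀ = D/Vd = 2355/131 ≈ 17.977 mcg/mL.
Before the 3rd dose, 2 doses have been given. Superposition: Cmin = C₀·(f + f²).
≈ 17.977 × (0.1074 + 0.0115) ≈ 17.977 × 0.1189 ≈ 2.137 mcg/mL.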